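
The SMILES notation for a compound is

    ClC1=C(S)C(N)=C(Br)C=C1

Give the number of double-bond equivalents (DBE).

4

Molecular formula: C6H5BrClNS.
DoU = (2C + 2 + N − H − X) / 2, where X is the halogen count and O/S are ignored.
    = (2·6 + 2 + 1 − 5 − 2) / 2 = 8 / 2 = 4.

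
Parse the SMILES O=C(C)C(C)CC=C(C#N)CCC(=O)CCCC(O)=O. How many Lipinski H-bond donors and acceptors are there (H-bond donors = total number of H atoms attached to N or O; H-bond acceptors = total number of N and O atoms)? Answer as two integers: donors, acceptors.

Donors: find every N or O and count the H atoms it carries.
  atom 1 (O): bond orders sum to 2 → 0 H
  atom 10 (N): bond orders sum to 3 → 0 H
  atom 14 (O): bond orders sum to 2 → 0 H
  atom 19 (O): bond orders sum to 1 → 1 H
  atom 20 (O): bond orders sum to 2 → 0 H
Lipinski HBD = 1.
Acceptors: N atoms = 1, O atoms = 4 → HBA = 5.

1, 5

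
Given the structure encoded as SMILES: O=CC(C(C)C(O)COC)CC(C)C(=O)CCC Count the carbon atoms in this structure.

14

Count every carbon token in the SMILES (each C, including those in ring-closure positions and inside branches).
Carbon count: 14.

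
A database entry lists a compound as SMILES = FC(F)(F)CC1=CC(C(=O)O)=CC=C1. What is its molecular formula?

C9H7F3O2

Walk through each heavy atom and fill implicit hydrogens from standard valence (C 4, N 3, O 2, S 2, halogen 1):
  atom 1: F (halogen, monovalent) → 0 H
  atom 2: C, bond orders sum to 4 (valence 4) → 0 H
  atom 3: F (halogen, monovalent) → 0 H
  atom 4: F (halogen, monovalent) → 0 H
  atom 5: C, bond orders sum to 2 (valence 4) → 2 H
  atom 6: C, bond orders sum to 4 (valence 4) → 0 H
  atom 7: C, bond orders sum to 3 (valence 4) → 1 H
  atom 8: C, bond orders sum to 4 (valence 4) → 0 H
  atom 9: C, bond orders sum to 4 (valence 4) → 0 H
  atom 10: O, bond orders sum to 2 (valence 2) → 0 H
  atom 11: O, bond orders sum to 1 (valence 2) → 1 H
  atom 12: C, bond orders sum to 3 (valence 4) → 1 H
  atom 13: C, bond orders sum to 3 (valence 4) → 1 H
  atom 14: C, bond orders sum to 3 (valence 4) → 1 H
Totals → C:9, H:7, F:3, O:2.
In Hill order: C9H7F3O2.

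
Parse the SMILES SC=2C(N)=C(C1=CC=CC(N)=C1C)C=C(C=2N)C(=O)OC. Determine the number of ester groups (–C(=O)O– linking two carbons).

The ester motif appears at heavy-atom position 18 in the SMILES.
Other groups present: 3 primary amine, 1 thiol.
Ester count: 1.

1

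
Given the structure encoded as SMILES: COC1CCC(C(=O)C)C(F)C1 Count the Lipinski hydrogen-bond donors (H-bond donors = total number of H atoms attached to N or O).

0

Donors: find every N or O and count the H atoms it carries.
  atom 2 (O): bond orders sum to 2 → 0 H
  atom 8 (O): bond orders sum to 2 → 0 H
Lipinski HBD = 0.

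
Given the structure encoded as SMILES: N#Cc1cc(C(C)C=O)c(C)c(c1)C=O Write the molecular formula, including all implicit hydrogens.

Walk through each heavy atom and fill implicit hydrogens from standard valence (C 4, N 3, O 2, S 2, halogen 1); for lowercase aromatic atoms, an aromatic c carries 1 H when it has two neighbours and 0 H with three, and aromatic n carries 0 H:
  atom 1: N, bond orders sum to 3 (valence 3) → 0 H
  atom 2: C, bond orders sum to 4 (valence 4) → 0 H
  atom 3: aromatic c, 3 neighbours → 0 H
  atom 4: aromatic c, 2 neighbours → 1 H
  atom 5: aromatic c, 3 neighbours → 0 H
  atom 6: C, bond orders sum to 3 (valence 4) → 1 H
  atom 7: C, bond orders sum to 1 (valence 4) → 3 H
  atom 8: C, bond orders sum to 3 (valence 4) → 1 H
  atom 9: O, bond orders sum to 2 (valence 2) → 0 H
  atom 10: aromatic c, 3 neighbours → 0 H
  atom 11: C, bond orders sum to 1 (valence 4) → 3 H
  atom 12: aromatic c, 3 neighbours → 0 H
  atom 13: aromatic c, 2 neighbours → 1 H
  atom 14: C, bond orders sum to 3 (valence 4) → 1 H
  atom 15: O, bond orders sum to 2 (valence 2) → 0 H
Totals → C:12, H:11, N:1, O:2.

C12H11NO2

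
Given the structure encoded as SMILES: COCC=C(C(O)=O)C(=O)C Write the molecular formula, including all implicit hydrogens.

C7H10O4

Walk through each heavy atom and fill implicit hydrogens from standard valence (C 4, N 3, O 2, S 2, halogen 1):
  atom 1: C, bond orders sum to 1 (valence 4) → 3 H
  atom 2: O, bond orders sum to 2 (valence 2) → 0 H
  atom 3: C, bond orders sum to 2 (valence 4) → 2 H
  atom 4: C, bond orders sum to 3 (valence 4) → 1 H
  atom 5: C, bond orders sum to 4 (valence 4) → 0 H
  atom 6: C, bond orders sum to 4 (valence 4) → 0 H
  atom 7: O, bond orders sum to 1 (valence 2) → 1 H
  atom 8: O, bond orders sum to 2 (valence 2) → 0 H
  atom 9: C, bond orders sum to 4 (valence 4) → 0 H
  atom 10: O, bond orders sum to 2 (valence 2) → 0 H
  atom 11: C, bond orders sum to 1 (valence 4) → 3 H
Totals → C:7, H:10, O:4.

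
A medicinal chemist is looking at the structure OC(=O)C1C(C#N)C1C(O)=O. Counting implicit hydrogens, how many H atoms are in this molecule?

Walk through each heavy atom and fill implicit hydrogens from standard valence (C 4, N 3, O 2, S 2, halogen 1):
  atom 1: O, bond orders sum to 1 (valence 2) → 1 H
  atom 2: C, bond orders sum to 4 (valence 4) → 0 H
  atom 3: O, bond orders sum to 2 (valence 2) → 0 H
  atom 4: C, bond orders sum to 3 (valence 4) → 1 H
  atom 5: C, bond orders sum to 3 (valence 4) → 1 H
  atom 6: C, bond orders sum to 4 (valence 4) → 0 H
  atom 7: N, bond orders sum to 3 (valence 3) → 0 H
  atom 8: C, bond orders sum to 3 (valence 4) → 1 H
  atom 9: C, bond orders sum to 4 (valence 4) → 0 H
  atom 10: O, bond orders sum to 1 (valence 2) → 1 H
  atom 11: O, bond orders sum to 2 (valence 2) → 0 H
Total hydrogens: 5.

5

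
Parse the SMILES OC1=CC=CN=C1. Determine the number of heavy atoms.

7

Every atom symbol written in the SMILES (organic subset) is one heavy atom; implicit H are not written.
Heavy atoms by element → C:5, N:1, O:1.
Total: 7.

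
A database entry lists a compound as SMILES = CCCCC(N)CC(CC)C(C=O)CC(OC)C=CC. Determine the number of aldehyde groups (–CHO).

1

The aldehyde motif appears at heavy-atom position 12 in the SMILES.
Other groups present: 1 alkene, 1 ether, 1 primary amine.
Aldehyde count: 1.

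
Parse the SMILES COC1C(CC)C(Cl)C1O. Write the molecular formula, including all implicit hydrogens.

Walk through each heavy atom and fill implicit hydrogens from standard valence (C 4, N 3, O 2, S 2, halogen 1):
  atom 1: C, bond orders sum to 1 (valence 4) → 3 H
  atom 2: O, bond orders sum to 2 (valence 2) → 0 H
  atom 3: C, bond orders sum to 3 (valence 4) → 1 H
  atom 4: C, bond orders sum to 3 (valence 4) → 1 H
  atom 5: C, bond orders sum to 2 (valence 4) → 2 H
  atom 6: C, bond orders sum to 1 (valence 4) → 3 H
  atom 7: C, bond orders sum to 3 (valence 4) → 1 H
  atom 8: Cl (halogen, monovalent) → 0 H
  atom 9: C, bond orders sum to 3 (valence 4) → 1 H
  atom 10: O, bond orders sum to 1 (valence 2) → 1 H
Totals → C:7, H:13, Cl:1, O:2.

C7H13ClO2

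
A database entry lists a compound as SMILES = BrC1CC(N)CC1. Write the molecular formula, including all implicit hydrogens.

C5H10BrN

Walk through each heavy atom and fill implicit hydrogens from standard valence (C 4, N 3, O 2, S 2, halogen 1):
  atom 1: Br (halogen, monovalent) → 0 H
  atom 2: C, bond orders sum to 3 (valence 4) → 1 H
  atom 3: C, bond orders sum to 2 (valence 4) → 2 H
  atom 4: C, bond orders sum to 3 (valence 4) → 1 H
  atom 5: N, bond orders sum to 1 (valence 3) → 2 H
  atom 6: C, bond orders sum to 2 (valence 4) → 2 H
  atom 7: C, bond orders sum to 2 (valence 4) → 2 H
Totals → C:5, H:10, Br:1, N:1.
In Hill order: C5H10BrN.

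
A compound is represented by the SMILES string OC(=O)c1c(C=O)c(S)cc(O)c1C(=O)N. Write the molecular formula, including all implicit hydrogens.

C9H7NO5S

Walk through each heavy atom and fill implicit hydrogens from standard valence (C 4, N 3, O 2, S 2, halogen 1); for lowercase aromatic atoms, an aromatic c carries 1 H when it has two neighbours and 0 H with three, and aromatic n carries 0 H:
  atom 1: O, bond orders sum to 1 (valence 2) → 1 H
  atom 2: C, bond orders sum to 4 (valence 4) → 0 H
  atom 3: O, bond orders sum to 2 (valence 2) → 0 H
  atom 4: aromatic c, 3 neighbours → 0 H
  atom 5: aromatic c, 3 neighbours → 0 H
  atom 6: C, bond orders sum to 3 (valence 4) → 1 H
  atom 7: O, bond orders sum to 2 (valence 2) → 0 H
  atom 8: aromatic c, 3 neighbours → 0 H
  atom 9: S, bond orders sum to 1 (valence 2) → 1 H
  atom 10: aromatic c, 2 neighbours → 1 H
  atom 11: aromatic c, 3 neighbours → 0 H
  atom 12: O, bond orders sum to 1 (valence 2) → 1 H
  atom 13: aromatic c, 3 neighbours → 0 H
  atom 14: C, bond orders sum to 4 (valence 4) → 0 H
  atom 15: O, bond orders sum to 2 (valence 2) → 0 H
  atom 16: N, bond orders sum to 1 (valence 3) → 2 H
Totals → C:9, H:7, N:1, O:5, S:1.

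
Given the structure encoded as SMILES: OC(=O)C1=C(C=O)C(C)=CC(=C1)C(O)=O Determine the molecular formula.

C10H8O5

Walk through each heavy atom and fill implicit hydrogens from standard valence (C 4, N 3, O 2, S 2, halogen 1):
  atom 1: O, bond orders sum to 1 (valence 2) → 1 H
  atom 2: C, bond orders sum to 4 (valence 4) → 0 H
  atom 3: O, bond orders sum to 2 (valence 2) → 0 H
  atom 4: C, bond orders sum to 4 (valence 4) → 0 H
  atom 5: C, bond orders sum to 4 (valence 4) → 0 H
  atom 6: C, bond orders sum to 3 (valence 4) → 1 H
  atom 7: O, bond orders sum to 2 (valence 2) → 0 H
  atom 8: C, bond orders sum to 4 (valence 4) → 0 H
  atom 9: C, bond orders sum to 1 (valence 4) → 3 H
  atom 10: C, bond orders sum to 3 (valence 4) → 1 H
  atom 11: C, bond orders sum to 4 (valence 4) → 0 H
  atom 12: C, bond orders sum to 3 (valence 4) → 1 H
  atom 13: C, bond orders sum to 4 (valence 4) → 0 H
  atom 14: O, bond orders sum to 1 (valence 2) → 1 H
  atom 15: O, bond orders sum to 2 (valence 2) → 0 H
Totals → C:10, H:8, O:5.
In Hill order: C10H8O5.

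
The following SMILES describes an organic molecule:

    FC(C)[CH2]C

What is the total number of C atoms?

4

Count every carbon token in the SMILES (each C, including those in ring-closure positions and inside branches).
Carbon count: 4.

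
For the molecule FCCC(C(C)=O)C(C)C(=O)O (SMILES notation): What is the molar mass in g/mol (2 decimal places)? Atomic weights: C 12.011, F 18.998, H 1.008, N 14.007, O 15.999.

176.19 g/mol

First, the molecular formula is C8H13FO3 (counting implicit H from valence).
  C: 8 × 12.011 = 96.088
  F: 1 × 18.998 = 18.998
  H: 13 × 1.008 = 13.104
  O: 3 × 15.999 = 47.997
Sum: 8×12.011 + 1×18.998 + 13×1.008 + 3×15.999 = 176.187 → 176.19 g/mol.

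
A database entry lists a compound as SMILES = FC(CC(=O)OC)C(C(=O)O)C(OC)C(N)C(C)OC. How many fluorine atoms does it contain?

Scan the SMILES for F atoms (remember two-letter symbols like Cl and Br are single atoms).
Fluorine count: 1.

1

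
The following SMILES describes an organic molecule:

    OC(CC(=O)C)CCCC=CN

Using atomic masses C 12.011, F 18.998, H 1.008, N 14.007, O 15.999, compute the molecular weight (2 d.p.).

171.24 g/mol

First, the molecular formula is C9H17NO2 (counting implicit H from valence).
  C: 9 × 12.011 = 108.099
  H: 17 × 1.008 = 17.136
  N: 1 × 14.007 = 14.007
  O: 2 × 15.999 = 31.998
Sum: 9×12.011 + 17×1.008 + 1×14.007 + 2×15.999 = 171.240 → 171.24 g/mol.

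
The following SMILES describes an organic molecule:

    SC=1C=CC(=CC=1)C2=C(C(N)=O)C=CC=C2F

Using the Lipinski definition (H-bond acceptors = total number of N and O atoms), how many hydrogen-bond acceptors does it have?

2

N atoms: 1; O atoms: 1.
Lipinski HBA = 1 + 1 = 2.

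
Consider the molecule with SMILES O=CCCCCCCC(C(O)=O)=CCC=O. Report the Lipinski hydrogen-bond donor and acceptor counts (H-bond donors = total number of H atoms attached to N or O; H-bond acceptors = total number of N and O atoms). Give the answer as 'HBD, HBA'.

1, 4

Donors: find every N or O and count the H atoms it carries.
  atom 1 (O): bond orders sum to 2 → 0 H
  atom 11 (O): bond orders sum to 1 → 1 H
  atom 12 (O): bond orders sum to 2 → 0 H
  atom 16 (O): bond orders sum to 2 → 0 H
Lipinski HBD = 1.
Acceptors: N atoms = 0, O atoms = 4 → HBA = 4.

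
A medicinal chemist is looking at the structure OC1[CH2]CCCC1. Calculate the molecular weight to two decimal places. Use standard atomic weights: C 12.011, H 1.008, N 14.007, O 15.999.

First, the molecular formula is C6H12O (counting implicit H from valence).
  C: 6 × 12.011 = 72.066
  H: 12 × 1.008 = 12.096
  O: 1 × 15.999 = 15.999
Sum: 6×12.011 + 12×1.008 + 1×15.999 = 100.161 → 100.16 g/mol.

100.16 g/mol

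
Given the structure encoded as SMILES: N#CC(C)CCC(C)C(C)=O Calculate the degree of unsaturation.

Degree of unsaturation = (number of rings) + (number of π bonds).
Ring closures in the SMILES: 0.
π bonds: 1 double bond (each 1 DoU), 1 triple bond (each 2 DoU) → 3 DoU from unsaturation.
Total DoU = 0 + 3 = 3.

3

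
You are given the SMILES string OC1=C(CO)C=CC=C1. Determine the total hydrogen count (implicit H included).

Walk through each heavy atom and fill implicit hydrogens from standard valence (C 4, N 3, O 2, S 2, halogen 1):
  atom 1: O, bond orders sum to 1 (valence 2) → 1 H
  atom 2: C, bond orders sum to 4 (valence 4) → 0 H
  atom 3: C, bond orders sum to 4 (valence 4) → 0 H
  atom 4: C, bond orders sum to 2 (valence 4) → 2 H
  atom 5: O, bond orders sum to 1 (valence 2) → 1 H
  atom 6: C, bond orders sum to 3 (valence 4) → 1 H
  atom 7: C, bond orders sum to 3 (valence 4) → 1 H
  atom 8: C, bond orders sum to 3 (valence 4) → 1 H
  atom 9: C, bond orders sum to 3 (valence 4) → 1 H
Total hydrogens: 8.

8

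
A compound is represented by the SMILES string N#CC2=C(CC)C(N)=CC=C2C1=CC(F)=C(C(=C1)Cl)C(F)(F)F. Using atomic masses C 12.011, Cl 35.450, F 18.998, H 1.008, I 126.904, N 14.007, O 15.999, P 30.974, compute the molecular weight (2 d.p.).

First, the molecular formula is C16H11ClF4N2 (counting implicit H from valence).
  C: 16 × 12.011 = 192.176
  Cl: 1 × 35.450 = 35.450
  F: 4 × 18.998 = 75.992
  H: 11 × 1.008 = 11.088
  N: 2 × 14.007 = 28.014
Sum: 16×12.011 + 1×35.450 + 4×18.998 + 11×1.008 + 2×14.007 = 342.720 → 342.72 g/mol.

342.72 g/mol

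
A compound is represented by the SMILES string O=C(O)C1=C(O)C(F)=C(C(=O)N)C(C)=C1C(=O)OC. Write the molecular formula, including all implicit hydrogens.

Walk through each heavy atom and fill implicit hydrogens from standard valence (C 4, N 3, O 2, S 2, halogen 1):
  atom 1: O, bond orders sum to 2 (valence 2) → 0 H
  atom 2: C, bond orders sum to 4 (valence 4) → 0 H
  atom 3: O, bond orders sum to 1 (valence 2) → 1 H
  atom 4: C, bond orders sum to 4 (valence 4) → 0 H
  atom 5: C, bond orders sum to 4 (valence 4) → 0 H
  atom 6: O, bond orders sum to 1 (valence 2) → 1 H
  atom 7: C, bond orders sum to 4 (valence 4) → 0 H
  atom 8: F (halogen, monovalent) → 0 H
  atom 9: C, bond orders sum to 4 (valence 4) → 0 H
  atom 10: C, bond orders sum to 4 (valence 4) → 0 H
  atom 11: O, bond orders sum to 2 (valence 2) → 0 H
  atom 12: N, bond orders sum to 1 (valence 3) → 2 H
  atom 13: C, bond orders sum to 4 (valence 4) → 0 H
  atom 14: C, bond orders sum to 1 (valence 4) → 3 H
  atom 15: C, bond orders sum to 4 (valence 4) → 0 H
  atom 16: C, bond orders sum to 4 (valence 4) → 0 H
  atom 17: O, bond orders sum to 2 (valence 2) → 0 H
  atom 18: O, bond orders sum to 2 (valence 2) → 0 H
  atom 19: C, bond orders sum to 1 (valence 4) → 3 H
Totals → C:11, H:10, F:1, N:1, O:6.

C11H10FNO6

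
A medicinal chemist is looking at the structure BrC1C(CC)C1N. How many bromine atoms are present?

1

Scan the SMILES for Br atoms (remember two-letter symbols like Cl and Br are single atoms).
Bromine count: 1.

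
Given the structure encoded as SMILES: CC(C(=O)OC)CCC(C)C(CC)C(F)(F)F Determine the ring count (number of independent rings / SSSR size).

0

In SMILES, each pair of matching ring-closure digits denotes one ring-closing bond; the number of such bonds equals the number of independent rings.
Ring-closure bonds here: 0.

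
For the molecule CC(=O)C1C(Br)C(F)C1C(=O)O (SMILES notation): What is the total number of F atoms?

1

Scan the SMILES for F atoms (remember two-letter symbols like Cl and Br are single atoms).
Fluorine count: 1.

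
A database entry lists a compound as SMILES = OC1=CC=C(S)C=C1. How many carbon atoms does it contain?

Count every carbon token in the SMILES (each C, including those in ring-closure positions and inside branches).
Carbon count: 6.

6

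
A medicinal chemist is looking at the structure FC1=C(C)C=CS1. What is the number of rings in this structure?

In SMILES, each pair of matching ring-closure digits denotes one ring-closing bond; the number of such bonds equals the number of independent rings.
Ring-closure bonds here: 1.

1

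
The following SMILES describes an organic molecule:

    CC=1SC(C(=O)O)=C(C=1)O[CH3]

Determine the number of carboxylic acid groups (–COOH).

The carboxylic acid motif appears at heavy-atom position 5 in the SMILES.
Other groups present: 1 ether.
Carboxylic acid count: 1.

1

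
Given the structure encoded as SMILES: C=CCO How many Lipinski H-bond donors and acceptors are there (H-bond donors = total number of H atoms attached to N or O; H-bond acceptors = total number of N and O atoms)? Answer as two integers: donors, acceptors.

Donors: find every N or O and count the H atoms it carries.
  atom 4 (O): bond orders sum to 1 → 1 H
Lipinski HBD = 1.
Acceptors: N atoms = 0, O atoms = 1 → HBA = 1.

1, 1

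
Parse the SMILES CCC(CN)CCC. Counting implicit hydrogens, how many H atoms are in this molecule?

Walk through each heavy atom and fill implicit hydrogens from standard valence (C 4, N 3, O 2, S 2, halogen 1):
  atom 1: C, bond orders sum to 1 (valence 4) → 3 H
  atom 2: C, bond orders sum to 2 (valence 4) → 2 H
  atom 3: C, bond orders sum to 3 (valence 4) → 1 H
  atom 4: C, bond orders sum to 2 (valence 4) → 2 H
  atom 5: N, bond orders sum to 1 (valence 3) → 2 H
  atom 6: C, bond orders sum to 2 (valence 4) → 2 H
  atom 7: C, bond orders sum to 2 (valence 4) → 2 H
  atom 8: C, bond orders sum to 1 (valence 4) → 3 H
Total hydrogens: 17.

17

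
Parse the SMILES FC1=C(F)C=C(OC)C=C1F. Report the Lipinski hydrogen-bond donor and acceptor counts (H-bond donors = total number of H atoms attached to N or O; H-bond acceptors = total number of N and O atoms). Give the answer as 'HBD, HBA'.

Donors: find every N or O and count the H atoms it carries.
  atom 7 (O): bond orders sum to 2 → 0 H
Lipinski HBD = 0.
Acceptors: N atoms = 0, O atoms = 1 → HBA = 1.

0, 1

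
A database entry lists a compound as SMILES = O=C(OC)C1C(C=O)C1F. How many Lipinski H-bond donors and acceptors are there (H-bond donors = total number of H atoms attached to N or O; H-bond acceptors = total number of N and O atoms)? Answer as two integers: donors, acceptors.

0, 3

Donors: find every N or O and count the H atoms it carries.
  atom 1 (O): bond orders sum to 2 → 0 H
  atom 3 (O): bond orders sum to 2 → 0 H
  atom 8 (O): bond orders sum to 2 → 0 H
Lipinski HBD = 0.
Acceptors: N atoms = 0, O atoms = 3 → HBA = 3.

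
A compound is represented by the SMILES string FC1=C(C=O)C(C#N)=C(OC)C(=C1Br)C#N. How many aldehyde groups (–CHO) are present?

1

The aldehyde motif appears at heavy-atom position 4 in the SMILES.
Other groups present: 1 ether, 2 nitrile.
Aldehyde count: 1.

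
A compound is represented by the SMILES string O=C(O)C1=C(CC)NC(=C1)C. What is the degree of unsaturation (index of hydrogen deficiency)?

4

Molecular formula: C8H11NO2.
DoU = (2C + 2 + N − H − X) / 2, where X is the halogen count and O/S are ignored.
    = (2·8 + 2 + 1 − 11 − 0) / 2 = 8 / 2 = 4.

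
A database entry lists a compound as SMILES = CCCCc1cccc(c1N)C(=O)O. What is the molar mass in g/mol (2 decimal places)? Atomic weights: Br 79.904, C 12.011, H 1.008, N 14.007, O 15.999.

First, the molecular formula is C11H15NO2 (counting implicit H from valence).
  C: 11 × 12.011 = 132.121
  H: 15 × 1.008 = 15.120
  N: 1 × 14.007 = 14.007
  O: 2 × 15.999 = 31.998
Sum: 11×12.011 + 15×1.008 + 1×14.007 + 2×15.999 = 193.246 → 193.25 g/mol.

193.25 g/mol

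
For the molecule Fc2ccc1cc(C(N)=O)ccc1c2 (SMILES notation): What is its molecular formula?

C11H8FNO

Walk through each heavy atom and fill implicit hydrogens from standard valence (C 4, N 3, O 2, S 2, halogen 1); for lowercase aromatic atoms, an aromatic c carries 1 H when it has two neighbours and 0 H with three, and aromatic n carries 0 H:
  atom 1: F (halogen, monovalent) → 0 H
  atom 2: aromatic c, 3 neighbours → 0 H
  atom 3: aromatic c, 2 neighbours → 1 H
  atom 4: aromatic c, 2 neighbours → 1 H
  atom 5: aromatic c, 3 neighbours → 0 H
  atom 6: aromatic c, 2 neighbours → 1 H
  atom 7: aromatic c, 3 neighbours → 0 H
  atom 8: C, bond orders sum to 4 (valence 4) → 0 H
  atom 9: N, bond orders sum to 1 (valence 3) → 2 H
  atom 10: O, bond orders sum to 2 (valence 2) → 0 H
  atom 11: aromatic c, 2 neighbours → 1 H
  atom 12: aromatic c, 2 neighbours → 1 H
  atom 13: aromatic c, 3 neighbours → 0 H
  atom 14: aromatic c, 2 neighbours → 1 H
Totals → C:11, H:8, F:1, N:1, O:1.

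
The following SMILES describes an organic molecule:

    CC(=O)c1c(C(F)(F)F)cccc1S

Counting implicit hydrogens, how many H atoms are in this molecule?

Walk through each heavy atom and fill implicit hydrogens from standard valence (C 4, N 3, O 2, S 2, halogen 1); for lowercase aromatic atoms, an aromatic c carries 1 H when it has two neighbours and 0 H with three, and aromatic n carries 0 H:
  atom 1: C, bond orders sum to 1 (valence 4) → 3 H
  atom 2: C, bond orders sum to 4 (valence 4) → 0 H
  atom 3: O, bond orders sum to 2 (valence 2) → 0 H
  atom 4: aromatic c, 3 neighbours → 0 H
  atom 5: aromatic c, 3 neighbours → 0 H
  atom 6: C, bond orders sum to 4 (valence 4) → 0 H
  atom 7: F (halogen, monovalent) → 0 H
  atom 8: F (halogen, monovalent) → 0 H
  atom 9: F (halogen, monovalent) → 0 H
  atom 10: aromatic c, 2 neighbours → 1 H
  atom 11: aromatic c, 2 neighbours → 1 H
  atom 12: aromatic c, 2 neighbours → 1 H
  atom 13: aromatic c, 3 neighbours → 0 H
  atom 14: S, bond orders sum to 1 (valence 2) → 1 H
Total hydrogens: 7.

7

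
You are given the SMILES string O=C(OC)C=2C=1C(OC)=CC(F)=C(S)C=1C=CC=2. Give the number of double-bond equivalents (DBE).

Molecular formula: C13H11FO3S.
DoU = (2C + 2 + N − H − X) / 2, where X is the halogen count and O/S are ignored.
    = (2·13 + 2 + 0 − 11 − 1) / 2 = 16 / 2 = 8.

8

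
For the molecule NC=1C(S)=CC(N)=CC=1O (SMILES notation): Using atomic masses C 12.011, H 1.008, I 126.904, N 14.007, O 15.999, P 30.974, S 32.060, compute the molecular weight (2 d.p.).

156.20 g/mol

First, the molecular formula is C6H8N2OS (counting implicit H from valence).
  C: 6 × 12.011 = 72.066
  H: 8 × 1.008 = 8.064
  N: 2 × 14.007 = 28.014
  O: 1 × 15.999 = 15.999
  S: 1 × 32.060 = 32.060
Sum: 6×12.011 + 8×1.008 + 2×14.007 + 1×15.999 + 1×32.060 = 156.203 → 156.20 g/mol.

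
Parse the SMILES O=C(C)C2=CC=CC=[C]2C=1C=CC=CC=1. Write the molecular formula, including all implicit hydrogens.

Walk through each heavy atom and fill implicit hydrogens from standard valence (C 4, N 3, O 2, S 2, halogen 1):
  atom 1: O, bond orders sum to 2 (valence 2) → 0 H
  atom 2: C, bond orders sum to 4 (valence 4) → 0 H
  atom 3: C, bond orders sum to 1 (valence 4) → 3 H
  atom 4: C, bond orders sum to 4 (valence 4) → 0 H
  atom 5: C, bond orders sum to 3 (valence 4) → 1 H
  atom 6: C, bond orders sum to 3 (valence 4) → 1 H
  atom 7: C, bond orders sum to 3 (valence 4) → 1 H
  atom 8: C, bond orders sum to 3 (valence 4) → 1 H
  atom 9: C with explicit H count 0
  atom 10: C, bond orders sum to 4 (valence 4) → 0 H
  atom 11: C, bond orders sum to 3 (valence 4) → 1 H
  atom 12: C, bond orders sum to 3 (valence 4) → 1 H
  atom 13: C, bond orders sum to 3 (valence 4) → 1 H
  atom 14: C, bond orders sum to 3 (valence 4) → 1 H
  atom 15: C, bond orders sum to 3 (valence 4) → 1 H
Totals → C:14, H:12, O:1.

C14H12O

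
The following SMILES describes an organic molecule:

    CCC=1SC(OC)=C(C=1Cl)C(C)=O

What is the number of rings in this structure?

1

In SMILES, each pair of matching ring-closure digits denotes one ring-closing bond; the number of such bonds equals the number of independent rings.
Ring-closure bonds here: 1.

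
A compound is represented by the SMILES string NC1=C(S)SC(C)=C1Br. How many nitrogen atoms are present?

1

Scan the SMILES for N atoms (remember two-letter symbols like Cl and Br are single atoms).
Nitrogen count: 1.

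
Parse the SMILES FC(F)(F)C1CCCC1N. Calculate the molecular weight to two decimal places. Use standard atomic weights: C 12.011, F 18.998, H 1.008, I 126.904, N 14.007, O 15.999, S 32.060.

First, the molecular formula is C6H10F3N (counting implicit H from valence).
  C: 6 × 12.011 = 72.066
  F: 3 × 18.998 = 56.994
  H: 10 × 1.008 = 10.080
  N: 1 × 14.007 = 14.007
Sum: 6×12.011 + 3×18.998 + 10×1.008 + 1×14.007 = 153.147 → 153.15 g/mol.

153.15 g/mol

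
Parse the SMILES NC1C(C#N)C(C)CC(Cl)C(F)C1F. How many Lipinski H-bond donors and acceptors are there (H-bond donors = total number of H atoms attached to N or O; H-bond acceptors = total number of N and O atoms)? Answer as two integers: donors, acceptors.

2, 2

Donors: find every N or O and count the H atoms it carries.
  atom 1 (N): bond orders sum to 1 → 2 H
  atom 5 (N): bond orders sum to 3 → 0 H
Lipinski HBD = 2.
Acceptors: N atoms = 2, O atoms = 0 → HBA = 2.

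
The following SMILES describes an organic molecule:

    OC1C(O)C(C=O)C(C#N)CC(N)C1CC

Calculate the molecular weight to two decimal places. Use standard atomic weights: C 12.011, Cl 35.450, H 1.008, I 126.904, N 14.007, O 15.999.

226.28 g/mol

First, the molecular formula is C11H18N2O3 (counting implicit H from valence).
  C: 11 × 12.011 = 132.121
  H: 18 × 1.008 = 18.144
  N: 2 × 14.007 = 28.014
  O: 3 × 15.999 = 47.997
Sum: 11×12.011 + 18×1.008 + 2×14.007 + 3×15.999 = 226.276 → 226.28 g/mol.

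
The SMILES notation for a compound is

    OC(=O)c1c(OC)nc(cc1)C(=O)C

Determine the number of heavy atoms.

Every atom symbol written in the SMILES (organic subset) is one heavy atom; implicit H are not written.
Heavy atoms by element → C:9, N:1, O:4.
Total: 14.

14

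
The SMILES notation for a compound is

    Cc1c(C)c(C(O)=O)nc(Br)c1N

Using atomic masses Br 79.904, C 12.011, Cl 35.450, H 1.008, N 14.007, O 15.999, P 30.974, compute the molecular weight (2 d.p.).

First, the molecular formula is C8H9BrN2O2 (counting implicit H from valence).
  Br: 1 × 79.904 = 79.904
  C: 8 × 12.011 = 96.088
  H: 9 × 1.008 = 9.072
  N: 2 × 14.007 = 28.014
  O: 2 × 15.999 = 31.998
Sum: 1×79.904 + 8×12.011 + 9×1.008 + 2×14.007 + 2×15.999 = 245.076 → 245.08 g/mol.

245.08 g/mol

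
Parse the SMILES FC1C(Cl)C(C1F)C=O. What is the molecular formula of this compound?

Walk through each heavy atom and fill implicit hydrogens from standard valence (C 4, N 3, O 2, S 2, halogen 1):
  atom 1: F (halogen, monovalent) → 0 H
  atom 2: C, bond orders sum to 3 (valence 4) → 1 H
  atom 3: C, bond orders sum to 3 (valence 4) → 1 H
  atom 4: Cl (halogen, monovalent) → 0 H
  atom 5: C, bond orders sum to 3 (valence 4) → 1 H
  atom 6: C, bond orders sum to 3 (valence 4) → 1 H
  atom 7: F (halogen, monovalent) → 0 H
  atom 8: C, bond orders sum to 3 (valence 4) → 1 H
  atom 9: O, bond orders sum to 2 (valence 2) → 0 H
Totals → C:5, H:5, Cl:1, F:2, O:1.
In Hill order: C5H5ClF2O.

C5H5ClF2O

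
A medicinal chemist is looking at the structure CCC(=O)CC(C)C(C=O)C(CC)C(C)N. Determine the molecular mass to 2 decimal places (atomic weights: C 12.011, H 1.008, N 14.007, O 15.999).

227.35 g/mol

First, the molecular formula is C13H25NO2 (counting implicit H from valence).
  C: 13 × 12.011 = 156.143
  H: 25 × 1.008 = 25.200
  N: 1 × 14.007 = 14.007
  O: 2 × 15.999 = 31.998
Sum: 13×12.011 + 25×1.008 + 1×14.007 + 2×15.999 = 227.348 → 227.35 g/mol.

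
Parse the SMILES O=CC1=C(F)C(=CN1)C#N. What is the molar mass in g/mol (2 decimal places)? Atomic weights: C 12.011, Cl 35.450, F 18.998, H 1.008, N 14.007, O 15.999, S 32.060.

138.10 g/mol

First, the molecular formula is C6H3FN2O (counting implicit H from valence).
  C: 6 × 12.011 = 72.066
  F: 1 × 18.998 = 18.998
  H: 3 × 1.008 = 3.024
  N: 2 × 14.007 = 28.014
  O: 1 × 15.999 = 15.999
Sum: 6×12.011 + 1×18.998 + 3×1.008 + 2×14.007 + 1×15.999 = 138.101 → 138.10 g/mol.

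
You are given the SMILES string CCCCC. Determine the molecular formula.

Walk through each heavy atom and fill implicit hydrogens from standard valence (C 4, N 3, O 2, S 2, halogen 1):
  atom 1: C, bond orders sum to 1 (valence 4) → 3 H
  atom 2: C, bond orders sum to 2 (valence 4) → 2 H
  atom 3: C, bond orders sum to 2 (valence 4) → 2 H
  atom 4: C, bond orders sum to 2 (valence 4) → 2 H
  atom 5: C, bond orders sum to 1 (valence 4) → 3 H
Totals → C:5, H:12.

C5H12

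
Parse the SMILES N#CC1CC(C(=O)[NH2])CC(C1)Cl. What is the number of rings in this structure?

1

In SMILES, each pair of matching ring-closure digits denotes one ring-closing bond; the number of such bonds equals the number of independent rings.
Ring-closure bonds here: 1.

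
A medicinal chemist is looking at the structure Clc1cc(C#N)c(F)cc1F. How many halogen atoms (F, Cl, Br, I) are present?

3

Halogen atoms appear at heavy-atom positions 1, 8, 11 (1×Cl, 2×F).
Other groups present: 1 nitrile.
Halogen count: 3.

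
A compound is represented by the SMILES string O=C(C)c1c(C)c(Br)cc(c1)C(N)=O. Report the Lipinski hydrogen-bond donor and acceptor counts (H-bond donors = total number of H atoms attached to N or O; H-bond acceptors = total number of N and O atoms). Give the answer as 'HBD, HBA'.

Donors: find every N or O and count the H atoms it carries.
  atom 1 (O): bond orders sum to 2 → 0 H
  atom 13 (N): bond orders sum to 1 → 2 H
  atom 14 (O): bond orders sum to 2 → 0 H
Lipinski HBD = 2.
Acceptors: N atoms = 1, O atoms = 2 → HBA = 3.

2, 3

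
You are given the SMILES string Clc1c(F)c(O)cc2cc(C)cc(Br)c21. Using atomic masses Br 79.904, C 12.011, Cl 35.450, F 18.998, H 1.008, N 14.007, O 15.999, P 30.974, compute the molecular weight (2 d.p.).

First, the molecular formula is C11H7BrClFO (counting implicit H from valence).
  Br: 1 × 79.904 = 79.904
  C: 11 × 12.011 = 132.121
  Cl: 1 × 35.450 = 35.450
  F: 1 × 18.998 = 18.998
  H: 7 × 1.008 = 7.056
  O: 1 × 15.999 = 15.999
Sum: 1×79.904 + 11×12.011 + 1×35.450 + 1×18.998 + 7×1.008 + 1×15.999 = 289.528 → 289.53 g/mol.

289.53 g/mol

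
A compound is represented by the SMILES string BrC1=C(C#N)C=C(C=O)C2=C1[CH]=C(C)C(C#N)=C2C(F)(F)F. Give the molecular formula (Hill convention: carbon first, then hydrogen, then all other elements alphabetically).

C15H6BrF3N2O

Walk through each heavy atom and fill implicit hydrogens from standard valence (C 4, N 3, O 2, S 2, halogen 1):
  atom 1: Br (halogen, monovalent) → 0 H
  atom 2: C, bond orders sum to 4 (valence 4) → 0 H
  atom 3: C, bond orders sum to 4 (valence 4) → 0 H
  atom 4: C, bond orders sum to 4 (valence 4) → 0 H
  atom 5: N, bond orders sum to 3 (valence 3) → 0 H
  atom 6: C, bond orders sum to 3 (valence 4) → 1 H
  atom 7: C, bond orders sum to 4 (valence 4) → 0 H
  atom 8: C, bond orders sum to 3 (valence 4) → 1 H
  atom 9: O, bond orders sum to 2 (valence 2) → 0 H
  atom 10: C, bond orders sum to 4 (valence 4) → 0 H
  atom 11: C, bond orders sum to 4 (valence 4) → 0 H
  atom 12: C with explicit H count 1
  atom 13: C, bond orders sum to 4 (valence 4) → 0 H
  atom 14: C, bond orders sum to 1 (valence 4) → 3 H
  atom 15: C, bond orders sum to 4 (valence 4) → 0 H
  atom 16: C, bond orders sum to 4 (valence 4) → 0 H
  atom 17: N, bond orders sum to 3 (valence 3) → 0 H
  atom 18: C, bond orders sum to 4 (valence 4) → 0 H
  atom 19: C, bond orders sum to 4 (valence 4) → 0 H
  atom 20: F (halogen, monovalent) → 0 H
  atom 21: F (halogen, monovalent) → 0 H
  atom 22: F (halogen, monovalent) → 0 H
Totals → C:15, H:6, Br:1, F:3, N:2, O:1.
In Hill order: C15H6BrF3N2O.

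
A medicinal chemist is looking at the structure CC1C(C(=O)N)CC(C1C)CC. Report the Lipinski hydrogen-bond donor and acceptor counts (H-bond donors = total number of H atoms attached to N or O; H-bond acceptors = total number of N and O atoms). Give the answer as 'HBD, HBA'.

2, 2

Donors: find every N or O and count the H atoms it carries.
  atom 5 (O): bond orders sum to 2 → 0 H
  atom 6 (N): bond orders sum to 1 → 2 H
Lipinski HBD = 2.
Acceptors: N atoms = 1, O atoms = 1 → HBA = 2.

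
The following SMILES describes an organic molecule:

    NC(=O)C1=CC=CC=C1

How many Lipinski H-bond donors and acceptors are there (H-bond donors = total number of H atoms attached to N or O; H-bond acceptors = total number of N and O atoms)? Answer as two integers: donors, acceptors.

Donors: find every N or O and count the H atoms it carries.
  atom 1 (N): bond orders sum to 1 → 2 H
  atom 3 (O): bond orders sum to 2 → 0 H
Lipinski HBD = 2.
Acceptors: N atoms = 1, O atoms = 1 → HBA = 2.

2, 2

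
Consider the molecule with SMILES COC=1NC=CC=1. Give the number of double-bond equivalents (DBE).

3

Molecular formula: C5H7NO.
DoU = (2C + 2 + N − H − X) / 2, where X is the halogen count and O/S are ignored.
    = (2·5 + 2 + 1 − 7 − 0) / 2 = 6 / 2 = 3.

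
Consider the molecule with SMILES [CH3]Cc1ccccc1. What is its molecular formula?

C8H10

Walk through each heavy atom and fill implicit hydrogens from standard valence (C 4, N 3, O 2, S 2, halogen 1); for lowercase aromatic atoms, an aromatic c carries 1 H when it has two neighbours and 0 H with three, and aromatic n carries 0 H:
  atom 1: C with explicit H count 3
  atom 2: C, bond orders sum to 2 (valence 4) → 2 H
  atom 3: aromatic c, 3 neighbours → 0 H
  atom 4: aromatic c, 2 neighbours → 1 H
  atom 5: aromatic c, 2 neighbours → 1 H
  atom 6: aromatic c, 2 neighbours → 1 H
  atom 7: aromatic c, 2 neighbours → 1 H
  atom 8: aromatic c, 2 neighbours → 1 H
Totals → C:8, H:10.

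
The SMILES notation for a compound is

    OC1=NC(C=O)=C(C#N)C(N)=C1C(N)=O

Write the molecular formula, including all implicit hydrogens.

C8H6N4O3

Walk through each heavy atom and fill implicit hydrogens from standard valence (C 4, N 3, O 2, S 2, halogen 1):
  atom 1: O, bond orders sum to 1 (valence 2) → 1 H
  atom 2: C, bond orders sum to 4 (valence 4) → 0 H
  atom 3: N, bond orders sum to 3 (valence 3) → 0 H
  atom 4: C, bond orders sum to 4 (valence 4) → 0 H
  atom 5: C, bond orders sum to 3 (valence 4) → 1 H
  atom 6: O, bond orders sum to 2 (valence 2) → 0 H
  atom 7: C, bond orders sum to 4 (valence 4) → 0 H
  atom 8: C, bond orders sum to 4 (valence 4) → 0 H
  atom 9: N, bond orders sum to 3 (valence 3) → 0 H
  atom 10: C, bond orders sum to 4 (valence 4) → 0 H
  atom 11: N, bond orders sum to 1 (valence 3) → 2 H
  atom 12: C, bond orders sum to 4 (valence 4) → 0 H
  atom 13: C, bond orders sum to 4 (valence 4) → 0 H
  atom 14: N, bond orders sum to 1 (valence 3) → 2 H
  atom 15: O, bond orders sum to 2 (valence 2) → 0 H
Totals → C:8, H:6, N:4, O:3.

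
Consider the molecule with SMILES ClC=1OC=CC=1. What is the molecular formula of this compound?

Walk through each heavy atom and fill implicit hydrogens from standard valence (C 4, N 3, O 2, S 2, halogen 1):
  atom 1: Cl (halogen, monovalent) → 0 H
  atom 2: C, bond orders sum to 4 (valence 4) → 0 H
  atom 3: O, bond orders sum to 2 (valence 2) → 0 H
  atom 4: C, bond orders sum to 3 (valence 4) → 1 H
  atom 5: C, bond orders sum to 3 (valence 4) → 1 H
  atom 6: C, bond orders sum to 3 (valence 4) → 1 H
Totals → C:4, H:3, Cl:1, O:1.

C4H3ClO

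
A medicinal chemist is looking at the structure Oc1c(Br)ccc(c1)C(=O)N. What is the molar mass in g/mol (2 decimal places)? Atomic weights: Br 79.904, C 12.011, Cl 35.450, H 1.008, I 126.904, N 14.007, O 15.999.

First, the molecular formula is C7H6BrNO2 (counting implicit H from valence).
  Br: 1 × 79.904 = 79.904
  C: 7 × 12.011 = 84.077
  H: 6 × 1.008 = 6.048
  N: 1 × 14.007 = 14.007
  O: 2 × 15.999 = 31.998
Sum: 1×79.904 + 7×12.011 + 6×1.008 + 1×14.007 + 2×15.999 = 216.034 → 216.03 g/mol.

216.03 g/mol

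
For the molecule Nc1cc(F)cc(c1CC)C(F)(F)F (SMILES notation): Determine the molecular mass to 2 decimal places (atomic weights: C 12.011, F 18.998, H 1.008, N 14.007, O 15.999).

207.17 g/mol

First, the molecular formula is C9H9F4N (counting implicit H from valence).
  C: 9 × 12.011 = 108.099
  F: 4 × 18.998 = 75.992
  H: 9 × 1.008 = 9.072
  N: 1 × 14.007 = 14.007
Sum: 9×12.011 + 4×18.998 + 9×1.008 + 1×14.007 = 207.170 → 207.17 g/mol.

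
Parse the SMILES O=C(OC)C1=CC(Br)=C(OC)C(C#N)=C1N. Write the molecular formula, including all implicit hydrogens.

C10H9BrN2O3

Walk through each heavy atom and fill implicit hydrogens from standard valence (C 4, N 3, O 2, S 2, halogen 1):
  atom 1: O, bond orders sum to 2 (valence 2) → 0 H
  atom 2: C, bond orders sum to 4 (valence 4) → 0 H
  atom 3: O, bond orders sum to 2 (valence 2) → 0 H
  atom 4: C, bond orders sum to 1 (valence 4) → 3 H
  atom 5: C, bond orders sum to 4 (valence 4) → 0 H
  atom 6: C, bond orders sum to 3 (valence 4) → 1 H
  atom 7: C, bond orders sum to 4 (valence 4) → 0 H
  atom 8: Br (halogen, monovalent) → 0 H
  atom 9: C, bond orders sum to 4 (valence 4) → 0 H
  atom 10: O, bond orders sum to 2 (valence 2) → 0 H
  atom 11: C, bond orders sum to 1 (valence 4) → 3 H
  atom 12: C, bond orders sum to 4 (valence 4) → 0 H
  atom 13: C, bond orders sum to 4 (valence 4) → 0 H
  atom 14: N, bond orders sum to 3 (valence 3) → 0 H
  atom 15: C, bond orders sum to 4 (valence 4) → 0 H
  atom 16: N, bond orders sum to 1 (valence 3) → 2 H
Totals → C:10, H:9, Br:1, N:2, O:3.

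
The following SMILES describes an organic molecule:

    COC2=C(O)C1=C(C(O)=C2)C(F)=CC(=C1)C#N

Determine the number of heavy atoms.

17

Every atom symbol written in the SMILES (organic subset) is one heavy atom; implicit H are not written.
Heavy atoms by element → C:12, F:1, N:1, O:3.
Total: 17.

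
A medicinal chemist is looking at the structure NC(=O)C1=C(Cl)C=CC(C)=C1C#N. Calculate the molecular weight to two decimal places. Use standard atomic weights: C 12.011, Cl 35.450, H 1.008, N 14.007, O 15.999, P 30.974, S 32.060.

First, the molecular formula is C9H7ClN2O (counting implicit H from valence).
  C: 9 × 12.011 = 108.099
  Cl: 1 × 35.450 = 35.450
  H: 7 × 1.008 = 7.056
  N: 2 × 14.007 = 28.014
  O: 1 × 15.999 = 15.999
Sum: 9×12.011 + 1×35.450 + 7×1.008 + 2×14.007 + 1×15.999 = 194.618 → 194.62 g/mol.

194.62 g/mol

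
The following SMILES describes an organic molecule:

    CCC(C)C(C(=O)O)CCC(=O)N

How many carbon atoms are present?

Count every carbon token in the SMILES (each C, including those in ring-closure positions and inside branches).
Carbon count: 9.

9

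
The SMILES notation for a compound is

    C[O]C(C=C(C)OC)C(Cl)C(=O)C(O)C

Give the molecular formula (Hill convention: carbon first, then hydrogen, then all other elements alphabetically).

Walk through each heavy atom and fill implicit hydrogens from standard valence (C 4, N 3, O 2, S 2, halogen 1):
  atom 1: C, bond orders sum to 1 (valence 4) → 3 H
  atom 2: O with explicit H count 0
  atom 3: C, bond orders sum to 3 (valence 4) → 1 H
  atom 4: C, bond orders sum to 3 (valence 4) → 1 H
  atom 5: C, bond orders sum to 4 (valence 4) → 0 H
  atom 6: C, bond orders sum to 1 (valence 4) → 3 H
  atom 7: O, bond orders sum to 2 (valence 2) → 0 H
  atom 8: C, bond orders sum to 1 (valence 4) → 3 H
  atom 9: C, bond orders sum to 3 (valence 4) → 1 H
  atom 10: Cl (halogen, monovalent) → 0 H
  atom 11: C, bond orders sum to 4 (valence 4) → 0 H
  atom 12: O, bond orders sum to 2 (valence 2) → 0 H
  atom 13: C, bond orders sum to 3 (valence 4) → 1 H
  atom 14: O, bond orders sum to 1 (valence 2) → 1 H
  atom 15: C, bond orders sum to 1 (valence 4) → 3 H
Totals → C:10, H:17, Cl:1, O:4.

C10H17ClO4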